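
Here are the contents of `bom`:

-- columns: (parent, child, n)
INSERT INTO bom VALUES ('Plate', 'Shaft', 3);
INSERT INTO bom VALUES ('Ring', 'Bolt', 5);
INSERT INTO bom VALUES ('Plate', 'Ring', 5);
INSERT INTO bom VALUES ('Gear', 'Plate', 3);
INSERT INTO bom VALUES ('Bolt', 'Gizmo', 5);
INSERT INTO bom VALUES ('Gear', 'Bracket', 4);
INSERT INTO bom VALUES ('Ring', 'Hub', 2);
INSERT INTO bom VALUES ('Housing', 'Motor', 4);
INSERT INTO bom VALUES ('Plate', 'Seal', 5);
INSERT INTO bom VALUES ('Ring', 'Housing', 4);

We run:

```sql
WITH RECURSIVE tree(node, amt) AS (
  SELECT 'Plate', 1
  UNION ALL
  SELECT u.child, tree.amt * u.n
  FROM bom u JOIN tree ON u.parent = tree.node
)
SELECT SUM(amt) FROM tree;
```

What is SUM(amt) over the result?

Base: (Plate, amt=1).
Iteration 1: components of {Plate} -> Ring = 1*5 = 5, Seal = 1*5 = 5, Shaft = 1*3 = 3.
Iteration 2: components of {Ring,Seal,Shaft} -> Bolt = 5*5 = 25, Housing = 5*4 = 20, Hub = 5*2 = 10.
Iteration 3: components of {Bolt,Housing,Hub} -> Gizmo = 25*5 = 125, Motor = 20*4 = 80.
Iteration 4: no further components; recursion stops.
SUM(amt) = 1 + 3 + 5 + 5 + 25 + 10 + 20 + 125 + 80 = 274.

274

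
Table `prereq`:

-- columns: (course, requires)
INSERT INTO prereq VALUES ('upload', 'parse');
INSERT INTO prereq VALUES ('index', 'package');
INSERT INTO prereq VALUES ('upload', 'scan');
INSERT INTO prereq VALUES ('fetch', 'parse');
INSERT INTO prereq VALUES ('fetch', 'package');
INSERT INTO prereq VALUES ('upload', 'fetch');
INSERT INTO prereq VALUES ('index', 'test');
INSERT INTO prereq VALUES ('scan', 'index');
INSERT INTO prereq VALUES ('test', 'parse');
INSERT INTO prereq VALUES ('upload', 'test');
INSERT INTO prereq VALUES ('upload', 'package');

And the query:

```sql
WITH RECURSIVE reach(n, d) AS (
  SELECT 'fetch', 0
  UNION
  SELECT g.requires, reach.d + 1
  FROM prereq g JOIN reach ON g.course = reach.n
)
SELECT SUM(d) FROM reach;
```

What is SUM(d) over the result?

2

Base: (fetch, d=0).
Iteration 1: edges from {fetch} -> (package, d=1), (parse, d=1).
Iteration 2: no outgoing edges from {package,parse}; recursion stops.
SUM(d) = 0 + 1 + 1 = 2.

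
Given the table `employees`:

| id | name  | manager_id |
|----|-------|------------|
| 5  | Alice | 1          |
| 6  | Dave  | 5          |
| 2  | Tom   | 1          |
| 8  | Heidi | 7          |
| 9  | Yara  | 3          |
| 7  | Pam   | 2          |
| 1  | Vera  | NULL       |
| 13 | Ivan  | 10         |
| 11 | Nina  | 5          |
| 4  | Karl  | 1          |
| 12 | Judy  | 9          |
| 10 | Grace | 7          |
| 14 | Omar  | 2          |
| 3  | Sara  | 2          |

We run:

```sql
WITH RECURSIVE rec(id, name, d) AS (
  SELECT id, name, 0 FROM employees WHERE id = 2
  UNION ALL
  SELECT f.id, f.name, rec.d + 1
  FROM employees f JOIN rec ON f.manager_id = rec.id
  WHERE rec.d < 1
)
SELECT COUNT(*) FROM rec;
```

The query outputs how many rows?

4

Base: id=2 (Tom) at d 0.
Iteration 1: rows with manager_id in {2} -> Sara (id 3, d 1), Pam (id 7, d 1), Omar (id 14, d 1).
Iteration 2: d < 1 fails for all current rows; recursion stops.
Total rows emitted: 4.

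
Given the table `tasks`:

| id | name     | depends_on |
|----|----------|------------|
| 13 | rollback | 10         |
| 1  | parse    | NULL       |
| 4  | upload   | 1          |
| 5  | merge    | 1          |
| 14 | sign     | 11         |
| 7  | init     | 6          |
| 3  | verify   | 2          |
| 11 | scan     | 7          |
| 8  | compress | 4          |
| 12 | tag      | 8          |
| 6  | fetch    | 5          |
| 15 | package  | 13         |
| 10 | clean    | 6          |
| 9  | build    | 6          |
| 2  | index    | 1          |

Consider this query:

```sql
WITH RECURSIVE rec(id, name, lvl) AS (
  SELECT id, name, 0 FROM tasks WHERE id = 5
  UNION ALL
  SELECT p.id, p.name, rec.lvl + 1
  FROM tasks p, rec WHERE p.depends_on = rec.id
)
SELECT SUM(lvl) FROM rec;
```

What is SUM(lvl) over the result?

21

Base: id=5 (merge) at lvl 0.
Iteration 1: rows with depends_on in {5} -> fetch (id 6, lvl 1).
Iteration 2: rows with depends_on in {6} -> init (id 7, lvl 2), build (id 9, lvl 2), clean (id 10, lvl 2).
Iteration 3: rows with depends_on in {7,9,10} -> scan (id 11, lvl 3), rollback (id 13, lvl 3).
Iteration 4: rows with depends_on in {11,13} -> sign (id 14, lvl 4), package (id 15, lvl 4).
Iteration 5: no rows with depends_on in {14,15}; recursion stops.
SUM(lvl) = 0 + 1 + 2 + 2 + 2 + 3 + 3 + 4 + 4 = 21.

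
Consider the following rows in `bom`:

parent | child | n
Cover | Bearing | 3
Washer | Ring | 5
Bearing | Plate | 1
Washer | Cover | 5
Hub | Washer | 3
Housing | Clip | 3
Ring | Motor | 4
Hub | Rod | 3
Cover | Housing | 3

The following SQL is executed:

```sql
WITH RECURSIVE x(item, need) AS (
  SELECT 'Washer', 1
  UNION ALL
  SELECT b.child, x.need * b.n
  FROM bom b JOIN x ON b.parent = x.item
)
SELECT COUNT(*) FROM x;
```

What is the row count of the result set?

Base: (Washer, need=1).
Iteration 1: components of {Washer} -> Cover = 1*5 = 5, Ring = 1*5 = 5.
Iteration 2: components of {Cover,Ring} -> Bearing = 5*3 = 15, Housing = 5*3 = 15, Motor = 5*4 = 20.
Iteration 3: components of {Bearing,Housing,Motor} -> Clip = 15*3 = 45, Plate = 15*1 = 15.
Iteration 4: no further components; recursion stops.
Total rows emitted: 8.

8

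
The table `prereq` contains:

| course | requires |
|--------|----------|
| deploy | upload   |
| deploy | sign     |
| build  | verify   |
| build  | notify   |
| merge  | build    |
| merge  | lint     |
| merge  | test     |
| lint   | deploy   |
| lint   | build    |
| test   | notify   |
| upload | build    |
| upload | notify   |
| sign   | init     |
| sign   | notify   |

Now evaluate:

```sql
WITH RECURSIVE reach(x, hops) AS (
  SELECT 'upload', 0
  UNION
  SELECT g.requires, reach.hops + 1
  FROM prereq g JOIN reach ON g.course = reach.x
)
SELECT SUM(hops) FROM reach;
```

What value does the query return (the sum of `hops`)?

6

Base: (upload, hops=0).
Iteration 1: edges from {upload} -> (build, hops=1), (notify, hops=1).
Iteration 2: edges from {build,notify} -> (notify, hops=2), (verify, hops=2).
Iteration 3: no outgoing edges from {notify,verify}; recursion stops.
SUM(hops) = 0 + 1 + 1 + 2 + 2 = 6.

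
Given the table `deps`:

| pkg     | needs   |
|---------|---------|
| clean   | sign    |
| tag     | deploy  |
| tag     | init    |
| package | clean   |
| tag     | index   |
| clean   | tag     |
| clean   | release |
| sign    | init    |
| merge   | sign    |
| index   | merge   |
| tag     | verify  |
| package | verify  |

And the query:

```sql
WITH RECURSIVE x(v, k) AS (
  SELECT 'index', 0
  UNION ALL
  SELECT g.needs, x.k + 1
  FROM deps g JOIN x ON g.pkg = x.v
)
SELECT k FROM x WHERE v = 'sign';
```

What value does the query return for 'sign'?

Base: (index, k=0).
Iteration 1: edges from {index} -> (merge, k=1).
Iteration 2: edges from {merge} -> (sign, k=2).
Iteration 3: edges from {sign} -> (init, k=3).
Iteration 4: no outgoing edges from {init}; recursion stops.

2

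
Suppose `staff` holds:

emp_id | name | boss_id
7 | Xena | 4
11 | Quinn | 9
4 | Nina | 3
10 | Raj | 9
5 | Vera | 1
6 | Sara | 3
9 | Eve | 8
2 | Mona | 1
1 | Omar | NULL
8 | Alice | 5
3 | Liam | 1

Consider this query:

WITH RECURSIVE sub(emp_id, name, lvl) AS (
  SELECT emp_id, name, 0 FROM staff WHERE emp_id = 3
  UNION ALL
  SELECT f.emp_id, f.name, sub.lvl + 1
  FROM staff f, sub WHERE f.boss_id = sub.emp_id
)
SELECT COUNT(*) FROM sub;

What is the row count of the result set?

Base: emp_id=3 (Liam) at lvl 0.
Iteration 1: rows with boss_id in {3} -> Nina (id 4, lvl 1), Sara (id 6, lvl 1).
Iteration 2: rows with boss_id in {4,6} -> Xena (id 7, lvl 2).
Iteration 3: no rows with boss_id in {7}; recursion stops.
Total rows emitted: 4.

4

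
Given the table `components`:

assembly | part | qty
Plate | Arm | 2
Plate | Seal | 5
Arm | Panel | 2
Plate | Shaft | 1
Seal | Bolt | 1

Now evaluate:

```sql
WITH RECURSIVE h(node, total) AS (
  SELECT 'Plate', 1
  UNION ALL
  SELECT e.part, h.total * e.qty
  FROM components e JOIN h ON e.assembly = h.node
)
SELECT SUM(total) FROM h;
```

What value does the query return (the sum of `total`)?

18

Base: (Plate, total=1).
Iteration 1: components of {Plate} -> Arm = 1*2 = 2, Seal = 1*5 = 5, Shaft = 1*1 = 1.
Iteration 2: components of {Arm,Seal,Shaft} -> Bolt = 5*1 = 5, Panel = 2*2 = 4.
Iteration 3: no further components; recursion stops.
SUM(total) = 1 + 2 + 5 + 1 + 4 + 5 = 18.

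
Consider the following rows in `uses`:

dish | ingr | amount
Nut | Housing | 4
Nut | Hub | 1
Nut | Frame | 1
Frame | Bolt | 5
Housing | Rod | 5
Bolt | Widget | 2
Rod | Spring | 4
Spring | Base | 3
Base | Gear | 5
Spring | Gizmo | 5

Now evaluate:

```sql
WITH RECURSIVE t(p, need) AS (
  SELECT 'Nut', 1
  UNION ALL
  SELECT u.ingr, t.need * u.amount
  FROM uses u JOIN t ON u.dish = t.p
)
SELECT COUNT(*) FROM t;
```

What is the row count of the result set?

11

Base: (Nut, need=1).
Iteration 1: components of {Nut} -> Frame = 1*1 = 1, Housing = 1*4 = 4, Hub = 1*1 = 1.
Iteration 2: components of {Frame,Housing,Hub} -> Bolt = 1*5 = 5, Rod = 4*5 = 20.
Iteration 3: components of {Bolt,Rod} -> Spring = 20*4 = 80, Widget = 5*2 = 10.
Iteration 4: components of {Spring,Widget} -> Base = 80*3 = 240, Gizmo = 80*5 = 400.
Iteration 5: components of {Base,Gizmo} -> Gear = 240*5 = 1200.
Iteration 6: no further components; recursion stops.
Total rows emitted: 11.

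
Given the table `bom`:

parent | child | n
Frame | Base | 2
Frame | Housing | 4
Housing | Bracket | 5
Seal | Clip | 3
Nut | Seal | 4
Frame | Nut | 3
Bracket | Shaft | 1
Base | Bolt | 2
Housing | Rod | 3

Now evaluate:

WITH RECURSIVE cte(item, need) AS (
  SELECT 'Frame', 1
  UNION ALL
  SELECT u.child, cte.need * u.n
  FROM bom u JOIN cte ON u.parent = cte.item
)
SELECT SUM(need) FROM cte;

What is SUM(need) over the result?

Base: (Frame, need=1).
Iteration 1: components of {Frame} -> Base = 1*2 = 2, Housing = 1*4 = 4, Nut = 1*3 = 3.
Iteration 2: components of {Base,Housing,Nut} -> Bolt = 2*2 = 4, Bracket = 4*5 = 20, Rod = 4*3 = 12, Seal = 3*4 = 12.
Iteration 3: components of {Bolt,Bracket,Rod,Seal} -> Clip = 12*3 = 36, Shaft = 20*1 = 20.
Iteration 4: no further components; recursion stops.
SUM(need) = 1 + 2 + 3 + 4 + 4 + 12 + 20 + 12 + 36 + 20 = 114.

114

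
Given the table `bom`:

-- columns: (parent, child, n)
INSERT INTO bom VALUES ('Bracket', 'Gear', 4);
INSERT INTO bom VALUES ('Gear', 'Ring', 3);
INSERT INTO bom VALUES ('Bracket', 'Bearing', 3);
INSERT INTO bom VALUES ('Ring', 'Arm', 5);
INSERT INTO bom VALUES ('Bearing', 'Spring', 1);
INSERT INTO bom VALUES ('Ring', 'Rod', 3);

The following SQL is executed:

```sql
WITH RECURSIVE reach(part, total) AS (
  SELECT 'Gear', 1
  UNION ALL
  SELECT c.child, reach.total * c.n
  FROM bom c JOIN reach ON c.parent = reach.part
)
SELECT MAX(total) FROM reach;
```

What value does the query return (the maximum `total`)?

Base: (Gear, total=1).
Iteration 1: components of {Gear} -> Ring = 1*3 = 3.
Iteration 2: components of {Ring} -> Arm = 3*5 = 15, Rod = 3*3 = 9.
Iteration 3: no further components; recursion stops.
total values: 1, 3, 15, 9; the maximum is 15.

15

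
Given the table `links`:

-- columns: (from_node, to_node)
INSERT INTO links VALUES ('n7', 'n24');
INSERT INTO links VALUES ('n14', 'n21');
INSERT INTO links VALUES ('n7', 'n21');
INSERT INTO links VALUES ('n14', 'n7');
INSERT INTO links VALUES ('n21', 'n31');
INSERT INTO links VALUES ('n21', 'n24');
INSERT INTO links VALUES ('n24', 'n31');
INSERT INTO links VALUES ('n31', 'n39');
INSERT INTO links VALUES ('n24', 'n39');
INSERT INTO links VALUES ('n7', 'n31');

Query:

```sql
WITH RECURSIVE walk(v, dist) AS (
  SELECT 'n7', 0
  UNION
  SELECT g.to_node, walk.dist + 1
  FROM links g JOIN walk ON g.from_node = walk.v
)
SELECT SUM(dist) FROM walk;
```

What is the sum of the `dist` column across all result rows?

Base: (n7, dist=0).
Iteration 1: edges from {n7} -> (n21, dist=1), (n24, dist=1), (n31, dist=1).
Iteration 2: edges from {n21,n24,n31} -> (n24, dist=2), (n31, dist=2), (n39, dist=2). [UNION drops 2 duplicate row(s)]
Iteration 3: edges from {n24,n31,n39} -> (n31, dist=3), (n39, dist=3). [UNION drops 1 duplicate row(s)]
Iteration 4: edges from {n31,n39} -> (n39, dist=4).
Iteration 5: no outgoing edges from {n39}; recursion stops.
SUM(dist) = 0 + 1 + 1 + 1 + 2 + 2 + 2 + 3 + 3 + 4 = 19.

19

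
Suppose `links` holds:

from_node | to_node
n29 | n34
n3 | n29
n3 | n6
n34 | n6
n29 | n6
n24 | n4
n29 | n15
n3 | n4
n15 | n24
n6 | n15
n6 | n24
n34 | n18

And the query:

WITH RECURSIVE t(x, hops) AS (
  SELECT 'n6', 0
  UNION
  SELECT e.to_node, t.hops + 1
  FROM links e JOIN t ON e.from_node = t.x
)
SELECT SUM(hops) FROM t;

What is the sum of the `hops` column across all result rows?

Base: (n6, hops=0).
Iteration 1: edges from {n6} -> (n15, hops=1), (n24, hops=1).
Iteration 2: edges from {n15,n24} -> (n24, hops=2), (n4, hops=2).
Iteration 3: edges from {n24,n4} -> (n4, hops=3).
Iteration 4: no outgoing edges from {n4}; recursion stops.
SUM(hops) = 0 + 1 + 1 + 2 + 2 + 3 = 9.

9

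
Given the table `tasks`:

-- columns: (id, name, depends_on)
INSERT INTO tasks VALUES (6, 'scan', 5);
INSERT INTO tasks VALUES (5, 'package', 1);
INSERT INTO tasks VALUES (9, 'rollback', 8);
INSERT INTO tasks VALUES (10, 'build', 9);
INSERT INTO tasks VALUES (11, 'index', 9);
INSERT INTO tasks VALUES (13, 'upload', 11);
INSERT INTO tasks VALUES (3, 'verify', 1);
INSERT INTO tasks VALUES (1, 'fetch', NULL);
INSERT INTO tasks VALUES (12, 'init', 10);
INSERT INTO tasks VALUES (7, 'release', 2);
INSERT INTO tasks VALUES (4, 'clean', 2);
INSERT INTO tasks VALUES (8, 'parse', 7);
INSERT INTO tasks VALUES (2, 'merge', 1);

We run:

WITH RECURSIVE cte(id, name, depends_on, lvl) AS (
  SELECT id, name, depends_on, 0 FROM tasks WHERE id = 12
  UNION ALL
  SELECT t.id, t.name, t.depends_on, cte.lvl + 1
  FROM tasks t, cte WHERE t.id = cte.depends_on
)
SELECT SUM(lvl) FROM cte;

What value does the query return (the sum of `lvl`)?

Base: id=12 (init), depends_on=10, lvl 0.
Iteration 1: join on id=10 -> build (id 10, depends_on=9, lvl 1).
Iteration 2: join on id=9 -> rollback (id 9, depends_on=8, lvl 2).
Iteration 3: join on id=8 -> parse (id 8, depends_on=7, lvl 3).
Iteration 4: join on id=7 -> release (id 7, depends_on=2, lvl 4).
Iteration 5: join on id=2 -> merge (id 2, depends_on=1, lvl 5).
Iteration 6: join on id=1 -> fetch (id 1, depends_on=NULL, lvl 6).
Iteration 7: depends_on is NULL; no match; recursion stops.
SUM(lvl) = 0 + 1 + 2 + 3 + 4 + 5 + 6 = 21.

21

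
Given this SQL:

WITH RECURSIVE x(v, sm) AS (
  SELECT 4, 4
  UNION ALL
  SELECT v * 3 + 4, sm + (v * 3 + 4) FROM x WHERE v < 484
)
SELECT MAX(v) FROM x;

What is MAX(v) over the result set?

Base: v=4, sm=4.
Iteration 1: 4 < 484 holds -> v = 4 * 3 + 4 = 16, sm = 4 + 16 = 20.
Iteration 2: 16 < 484 holds -> v = 16 * 3 + 4 = 52, sm = 20 + 52 = 72.
Iteration 3: 52 < 484 holds -> v = 52 * 3 + 4 = 160, sm = 72 + 160 = 232.
Iteration 4: 160 < 484 holds -> v = 160 * 3 + 4 = 484, sm = 232 + 484 = 716.
Iteration 5: 484 < 484 fails; recursion stops.
v values: 4, 16, 52, 160, 484; the maximum is 484.

484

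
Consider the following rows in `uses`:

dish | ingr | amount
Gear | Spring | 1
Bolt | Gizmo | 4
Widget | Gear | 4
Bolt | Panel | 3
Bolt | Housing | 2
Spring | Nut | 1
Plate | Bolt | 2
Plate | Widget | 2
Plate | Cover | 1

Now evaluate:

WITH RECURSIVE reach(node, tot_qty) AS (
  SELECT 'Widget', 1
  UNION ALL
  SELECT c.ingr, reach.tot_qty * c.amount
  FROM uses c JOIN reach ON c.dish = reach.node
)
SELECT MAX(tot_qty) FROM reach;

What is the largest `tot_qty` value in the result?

Base: (Widget, tot_qty=1).
Iteration 1: components of {Widget} -> Gear = 1*4 = 4.
Iteration 2: components of {Gear} -> Spring = 4*1 = 4.
Iteration 3: components of {Spring} -> Nut = 4*1 = 4.
Iteration 4: no further components; recursion stops.
tot_qty values: 1, 4, 4, 4; the maximum is 4.

4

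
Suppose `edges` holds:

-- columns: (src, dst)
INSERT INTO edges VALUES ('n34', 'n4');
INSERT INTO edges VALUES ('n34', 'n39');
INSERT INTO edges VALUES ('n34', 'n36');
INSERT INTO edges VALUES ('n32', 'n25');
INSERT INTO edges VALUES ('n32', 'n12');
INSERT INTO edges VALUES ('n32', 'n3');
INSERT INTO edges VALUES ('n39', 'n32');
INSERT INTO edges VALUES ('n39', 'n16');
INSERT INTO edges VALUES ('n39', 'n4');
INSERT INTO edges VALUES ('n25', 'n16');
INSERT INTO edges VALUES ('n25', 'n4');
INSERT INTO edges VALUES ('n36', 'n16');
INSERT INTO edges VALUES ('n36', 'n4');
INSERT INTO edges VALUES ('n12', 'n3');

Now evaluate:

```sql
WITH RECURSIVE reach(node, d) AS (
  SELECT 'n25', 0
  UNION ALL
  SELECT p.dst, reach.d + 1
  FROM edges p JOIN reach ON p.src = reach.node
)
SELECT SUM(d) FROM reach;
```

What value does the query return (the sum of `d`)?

Base: (n25, d=0).
Iteration 1: edges from {n25} -> (n16, d=1), (n4, d=1).
Iteration 2: no outgoing edges from {n16,n4}; recursion stops.
SUM(d) = 0 + 1 + 1 = 2.

2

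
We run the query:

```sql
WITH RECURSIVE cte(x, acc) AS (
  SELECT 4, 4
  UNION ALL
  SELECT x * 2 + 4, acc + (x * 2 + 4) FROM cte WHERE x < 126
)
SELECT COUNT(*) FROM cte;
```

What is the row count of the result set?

Base: x=4, acc=4.
Iteration 1: 4 < 126 holds -> x = 4 * 2 + 4 = 12, acc = 4 + 12 = 16.
Iteration 2: 12 < 126 holds -> x = 12 * 2 + 4 = 28, acc = 16 + 28 = 44.
Iteration 3: 28 < 126 holds -> x = 28 * 2 + 4 = 60, acc = 44 + 60 = 104.
Iteration 4: 60 < 126 holds -> x = 60 * 2 + 4 = 124, acc = 104 + 124 = 228.
Iteration 5: 124 < 126 holds -> x = 124 * 2 + 4 = 252, acc = 228 + 252 = 480.
Iteration 6: 252 < 126 fails; recursion stops.
Total rows emitted: 6.

6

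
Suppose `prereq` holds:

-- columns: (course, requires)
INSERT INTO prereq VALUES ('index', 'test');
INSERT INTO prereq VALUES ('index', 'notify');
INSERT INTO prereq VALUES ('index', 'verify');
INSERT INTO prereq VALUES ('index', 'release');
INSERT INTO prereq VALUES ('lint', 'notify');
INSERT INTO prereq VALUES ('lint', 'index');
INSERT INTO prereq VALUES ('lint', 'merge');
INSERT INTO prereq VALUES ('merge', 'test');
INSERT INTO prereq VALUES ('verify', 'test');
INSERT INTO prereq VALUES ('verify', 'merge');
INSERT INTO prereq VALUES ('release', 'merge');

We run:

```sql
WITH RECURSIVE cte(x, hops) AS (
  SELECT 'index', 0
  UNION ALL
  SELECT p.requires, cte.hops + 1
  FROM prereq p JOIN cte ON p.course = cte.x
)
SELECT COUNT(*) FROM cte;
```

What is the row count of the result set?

Base: (index, hops=0).
Iteration 1: edges from {index} -> (notify, hops=1), (release, hops=1), (test, hops=1), (verify, hops=1).
Iteration 2: edges from {notify,release,test,verify} -> (merge, hops=2) x2, (test, hops=2). [UNION ALL keeps all 3 new rows, including repeats]
Iteration 3: edges from {merge,test} -> (test, hops=3) x2. [UNION ALL keeps all 2 new rows, including repeats]
Iteration 4: no outgoing edges from {test}; recursion stops.
Total rows emitted: 10.

10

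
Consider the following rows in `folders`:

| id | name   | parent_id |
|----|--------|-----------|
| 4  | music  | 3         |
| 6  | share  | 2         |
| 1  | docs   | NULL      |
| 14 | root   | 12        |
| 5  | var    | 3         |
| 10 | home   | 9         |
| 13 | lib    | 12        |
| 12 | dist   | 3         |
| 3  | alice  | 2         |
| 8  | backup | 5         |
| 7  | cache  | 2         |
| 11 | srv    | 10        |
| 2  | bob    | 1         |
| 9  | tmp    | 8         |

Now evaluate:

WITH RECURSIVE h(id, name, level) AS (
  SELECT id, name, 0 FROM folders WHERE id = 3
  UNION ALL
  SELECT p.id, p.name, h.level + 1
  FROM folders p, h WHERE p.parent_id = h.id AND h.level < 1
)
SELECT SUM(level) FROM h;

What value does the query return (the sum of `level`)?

Base: id=3 (alice) at level 0.
Iteration 1: rows with parent_id in {3} -> music (id 4, level 1), var (id 5, level 1), dist (id 12, level 1).
Iteration 2: level < 1 fails for all current rows; recursion stops.
SUM(level) = 0 + 1 + 1 + 1 = 3.

3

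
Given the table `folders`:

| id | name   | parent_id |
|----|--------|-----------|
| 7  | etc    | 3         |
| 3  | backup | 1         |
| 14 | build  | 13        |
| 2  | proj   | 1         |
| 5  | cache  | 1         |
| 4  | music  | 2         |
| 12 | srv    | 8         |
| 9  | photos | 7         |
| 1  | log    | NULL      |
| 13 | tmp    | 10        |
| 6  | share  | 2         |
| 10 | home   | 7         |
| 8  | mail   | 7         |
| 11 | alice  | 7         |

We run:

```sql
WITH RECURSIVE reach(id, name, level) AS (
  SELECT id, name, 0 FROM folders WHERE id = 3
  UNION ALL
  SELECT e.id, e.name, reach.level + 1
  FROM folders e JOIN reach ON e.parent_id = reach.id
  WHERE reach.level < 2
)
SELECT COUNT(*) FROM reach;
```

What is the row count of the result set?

Base: id=3 (backup) at level 0.
Iteration 1: rows with parent_id in {3} -> etc (id 7, level 1).
Iteration 2: rows with parent_id in {7} -> mail (id 8, level 2), photos (id 9, level 2), home (id 10, level 2), alice (id 11, level 2).
Iteration 3: level < 2 fails for all current rows; recursion stops.
Total rows emitted: 6.

6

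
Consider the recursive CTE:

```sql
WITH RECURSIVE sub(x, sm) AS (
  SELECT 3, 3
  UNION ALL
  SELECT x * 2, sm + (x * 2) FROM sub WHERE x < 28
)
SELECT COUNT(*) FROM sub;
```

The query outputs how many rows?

Base: x=3, sm=3.
Iteration 1: 3 < 28 holds -> x = 3 * 2 = 6, sm = 3 + 6 = 9.
Iteration 2: 6 < 28 holds -> x = 6 * 2 = 12, sm = 9 + 12 = 21.
Iteration 3: 12 < 28 holds -> x = 12 * 2 = 24, sm = 21 + 24 = 45.
Iteration 4: 24 < 28 holds -> x = 24 * 2 = 48, sm = 45 + 48 = 93.
Iteration 5: 48 < 28 fails; recursion stops.
Total rows emitted: 5.

5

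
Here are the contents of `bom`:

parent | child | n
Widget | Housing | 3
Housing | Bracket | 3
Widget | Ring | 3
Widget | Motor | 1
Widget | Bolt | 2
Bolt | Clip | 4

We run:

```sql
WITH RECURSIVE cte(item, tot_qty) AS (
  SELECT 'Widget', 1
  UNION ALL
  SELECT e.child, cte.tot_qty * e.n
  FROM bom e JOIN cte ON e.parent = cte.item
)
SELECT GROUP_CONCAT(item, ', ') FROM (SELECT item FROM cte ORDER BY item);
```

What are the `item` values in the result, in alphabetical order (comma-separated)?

Bolt, Bracket, Clip, Housing, Motor, Ring, Widget

Base: (Widget, tot_qty=1).
Iteration 1: components of {Widget} -> Bolt = 1*2 = 2, Housing = 1*3 = 3, Motor = 1*1 = 1, Ring = 1*3 = 3.
Iteration 2: components of {Bolt,Housing,Motor,Ring} -> Bracket = 3*3 = 9, Clip = 2*4 = 8.
Iteration 3: no further components; recursion stops.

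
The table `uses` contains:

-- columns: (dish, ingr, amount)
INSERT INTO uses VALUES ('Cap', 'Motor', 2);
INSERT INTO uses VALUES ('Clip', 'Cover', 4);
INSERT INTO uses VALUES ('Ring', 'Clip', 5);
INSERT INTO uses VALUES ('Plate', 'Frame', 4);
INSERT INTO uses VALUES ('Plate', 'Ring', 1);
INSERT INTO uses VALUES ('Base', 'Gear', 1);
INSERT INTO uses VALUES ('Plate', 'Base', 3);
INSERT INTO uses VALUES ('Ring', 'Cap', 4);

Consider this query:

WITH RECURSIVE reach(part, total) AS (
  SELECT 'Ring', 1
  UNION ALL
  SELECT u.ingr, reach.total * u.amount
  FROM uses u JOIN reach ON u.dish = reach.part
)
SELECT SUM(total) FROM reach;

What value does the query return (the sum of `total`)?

38

Base: (Ring, total=1).
Iteration 1: components of {Ring} -> Cap = 1*4 = 4, Clip = 1*5 = 5.
Iteration 2: components of {Cap,Clip} -> Cover = 5*4 = 20, Motor = 4*2 = 8.
Iteration 3: no further components; recursion stops.
SUM(total) = 1 + 4 + 5 + 8 + 20 = 38.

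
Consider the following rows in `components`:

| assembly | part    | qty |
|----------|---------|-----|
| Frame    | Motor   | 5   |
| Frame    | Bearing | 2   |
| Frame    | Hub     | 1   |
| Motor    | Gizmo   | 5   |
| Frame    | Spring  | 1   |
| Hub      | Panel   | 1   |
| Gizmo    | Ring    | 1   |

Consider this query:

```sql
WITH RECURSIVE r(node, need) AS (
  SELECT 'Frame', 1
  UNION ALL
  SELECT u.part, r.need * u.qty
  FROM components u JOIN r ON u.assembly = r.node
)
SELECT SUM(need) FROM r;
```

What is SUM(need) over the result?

Base: (Frame, need=1).
Iteration 1: components of {Frame} -> Bearing = 1*2 = 2, Hub = 1*1 = 1, Motor = 1*5 = 5, Spring = 1*1 = 1.
Iteration 2: components of {Bearing,Hub,Motor,Spring} -> Gizmo = 5*5 = 25, Panel = 1*1 = 1.
Iteration 3: components of {Gizmo,Panel} -> Ring = 25*1 = 25.
Iteration 4: no further components; recursion stops.
SUM(need) = 1 + 5 + 2 + 1 + 1 + 25 + 1 + 25 = 61.

61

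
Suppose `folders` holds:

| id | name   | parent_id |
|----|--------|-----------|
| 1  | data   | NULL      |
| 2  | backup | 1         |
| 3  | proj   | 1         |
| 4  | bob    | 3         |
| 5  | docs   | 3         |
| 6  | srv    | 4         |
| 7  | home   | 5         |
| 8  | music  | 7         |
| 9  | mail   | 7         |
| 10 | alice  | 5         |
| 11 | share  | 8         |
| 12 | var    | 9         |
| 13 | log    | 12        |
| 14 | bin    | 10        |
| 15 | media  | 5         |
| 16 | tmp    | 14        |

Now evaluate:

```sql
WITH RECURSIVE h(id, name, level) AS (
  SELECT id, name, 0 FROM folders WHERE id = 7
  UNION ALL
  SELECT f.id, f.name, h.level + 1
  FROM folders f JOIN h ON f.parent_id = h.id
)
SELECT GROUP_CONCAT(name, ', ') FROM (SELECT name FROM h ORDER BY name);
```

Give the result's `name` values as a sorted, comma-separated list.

Base: id=7 (home) at level 0.
Iteration 1: rows with parent_id in {7} -> music (id 8, level 1), mail (id 9, level 1).
Iteration 2: rows with parent_id in {8,9} -> share (id 11, level 2), var (id 12, level 2).
Iteration 3: rows with parent_id in {11,12} -> log (id 13, level 3).
Iteration 4: no rows with parent_id in {13}; recursion stops.

home, log, mail, music, share, var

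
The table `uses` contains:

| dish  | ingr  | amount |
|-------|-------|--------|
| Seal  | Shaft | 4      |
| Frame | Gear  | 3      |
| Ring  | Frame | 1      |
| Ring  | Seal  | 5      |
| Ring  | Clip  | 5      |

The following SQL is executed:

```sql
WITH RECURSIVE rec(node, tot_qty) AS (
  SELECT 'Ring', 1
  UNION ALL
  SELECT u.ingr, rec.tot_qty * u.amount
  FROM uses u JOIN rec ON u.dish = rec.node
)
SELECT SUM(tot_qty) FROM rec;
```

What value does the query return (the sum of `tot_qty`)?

Base: (Ring, tot_qty=1).
Iteration 1: components of {Ring} -> Clip = 1*5 = 5, Frame = 1*1 = 1, Seal = 1*5 = 5.
Iteration 2: components of {Clip,Frame,Seal} -> Gear = 1*3 = 3, Shaft = 5*4 = 20.
Iteration 3: no further components; recursion stops.
SUM(tot_qty) = 1 + 1 + 5 + 5 + 3 + 20 = 35.

35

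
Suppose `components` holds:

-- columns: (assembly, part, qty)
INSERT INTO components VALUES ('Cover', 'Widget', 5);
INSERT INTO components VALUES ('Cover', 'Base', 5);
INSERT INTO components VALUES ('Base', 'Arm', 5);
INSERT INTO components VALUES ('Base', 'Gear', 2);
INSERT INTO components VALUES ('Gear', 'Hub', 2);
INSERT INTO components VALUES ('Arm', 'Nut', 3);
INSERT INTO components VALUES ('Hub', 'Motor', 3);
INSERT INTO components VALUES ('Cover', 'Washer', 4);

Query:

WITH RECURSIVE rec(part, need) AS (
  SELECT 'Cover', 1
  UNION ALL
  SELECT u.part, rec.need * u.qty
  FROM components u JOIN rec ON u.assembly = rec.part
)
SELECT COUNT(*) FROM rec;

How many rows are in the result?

Base: (Cover, need=1).
Iteration 1: components of {Cover} -> Base = 1*5 = 5, Washer = 1*4 = 4, Widget = 1*5 = 5.
Iteration 2: components of {Base,Washer,Widget} -> Arm = 5*5 = 25, Gear = 5*2 = 10.
Iteration 3: components of {Arm,Gear} -> Hub = 10*2 = 20, Nut = 25*3 = 75.
Iteration 4: components of {Hub,Nut} -> Motor = 20*3 = 60.
Iteration 5: no further components; recursion stops.
Total rows emitted: 9.

9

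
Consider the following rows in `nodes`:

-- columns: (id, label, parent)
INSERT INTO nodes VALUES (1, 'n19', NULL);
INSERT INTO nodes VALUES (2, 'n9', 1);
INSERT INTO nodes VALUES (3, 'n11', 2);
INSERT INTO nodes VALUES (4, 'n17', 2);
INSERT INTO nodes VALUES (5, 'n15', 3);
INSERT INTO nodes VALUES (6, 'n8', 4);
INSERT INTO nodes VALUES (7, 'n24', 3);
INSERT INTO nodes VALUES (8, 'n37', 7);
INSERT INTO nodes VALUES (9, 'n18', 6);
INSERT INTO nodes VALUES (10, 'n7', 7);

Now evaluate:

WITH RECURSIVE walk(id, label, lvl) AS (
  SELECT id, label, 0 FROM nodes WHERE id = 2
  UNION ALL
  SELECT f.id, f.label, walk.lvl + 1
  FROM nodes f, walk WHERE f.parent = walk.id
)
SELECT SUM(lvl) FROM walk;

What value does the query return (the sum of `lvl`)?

17

Base: id=2 (n9) at lvl 0.
Iteration 1: rows with parent in {2} -> n11 (id 3, lvl 1), n17 (id 4, lvl 1).
Iteration 2: rows with parent in {3,4} -> n15 (id 5, lvl 2), n8 (id 6, lvl 2), n24 (id 7, lvl 2).
Iteration 3: rows with parent in {5,6,7} -> n37 (id 8, lvl 3), n18 (id 9, lvl 3), n7 (id 10, lvl 3).
Iteration 4: no rows with parent in {8,9,10}; recursion stops.
SUM(lvl) = 0 + 1 + 1 + 2 + 2 + 2 + 3 + 3 + 3 = 17.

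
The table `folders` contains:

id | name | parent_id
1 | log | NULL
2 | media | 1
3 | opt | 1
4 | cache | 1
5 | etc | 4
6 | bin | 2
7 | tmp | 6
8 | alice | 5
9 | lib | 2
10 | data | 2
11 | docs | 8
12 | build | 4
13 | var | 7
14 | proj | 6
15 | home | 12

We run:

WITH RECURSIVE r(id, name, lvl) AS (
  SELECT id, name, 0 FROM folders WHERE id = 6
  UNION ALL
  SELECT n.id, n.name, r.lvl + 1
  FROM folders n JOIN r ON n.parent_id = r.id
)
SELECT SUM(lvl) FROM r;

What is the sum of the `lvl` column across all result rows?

4

Base: id=6 (bin) at lvl 0.
Iteration 1: rows with parent_id in {6} -> tmp (id 7, lvl 1), proj (id 14, lvl 1).
Iteration 2: rows with parent_id in {7,14} -> var (id 13, lvl 2).
Iteration 3: no rows with parent_id in {13}; recursion stops.
SUM(lvl) = 0 + 1 + 1 + 2 = 4.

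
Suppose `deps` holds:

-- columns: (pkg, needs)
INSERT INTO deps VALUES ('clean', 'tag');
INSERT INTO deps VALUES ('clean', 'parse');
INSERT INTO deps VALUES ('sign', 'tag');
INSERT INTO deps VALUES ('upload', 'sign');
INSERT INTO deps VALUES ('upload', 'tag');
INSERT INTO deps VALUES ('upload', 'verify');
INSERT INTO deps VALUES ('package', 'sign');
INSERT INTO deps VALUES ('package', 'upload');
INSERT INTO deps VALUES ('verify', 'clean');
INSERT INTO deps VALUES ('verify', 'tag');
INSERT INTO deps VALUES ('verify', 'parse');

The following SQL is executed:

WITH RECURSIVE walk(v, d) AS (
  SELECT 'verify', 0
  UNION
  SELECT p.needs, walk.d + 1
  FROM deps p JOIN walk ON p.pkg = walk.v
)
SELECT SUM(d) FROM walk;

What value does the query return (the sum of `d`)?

7

Base: (verify, d=0).
Iteration 1: edges from {verify} -> (clean, d=1), (parse, d=1), (tag, d=1).
Iteration 2: edges from {clean,parse,tag} -> (parse, d=2), (tag, d=2).
Iteration 3: no outgoing edges from {parse,tag}; recursion stops.
SUM(d) = 0 + 1 + 1 + 1 + 2 + 2 = 7.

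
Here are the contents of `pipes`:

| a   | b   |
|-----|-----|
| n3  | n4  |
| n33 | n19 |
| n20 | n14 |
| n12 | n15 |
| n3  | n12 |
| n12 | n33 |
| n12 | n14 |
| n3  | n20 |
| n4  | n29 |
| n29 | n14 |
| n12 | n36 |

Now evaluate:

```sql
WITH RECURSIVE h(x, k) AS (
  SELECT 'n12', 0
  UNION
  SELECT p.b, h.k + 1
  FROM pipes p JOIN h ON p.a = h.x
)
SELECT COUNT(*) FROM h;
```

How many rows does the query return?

6

Base: (n12, k=0).
Iteration 1: edges from {n12} -> (n14, k=1), (n15, k=1), (n33, k=1), (n36, k=1).
Iteration 2: edges from {n14,n15,n33,n36} -> (n19, k=2).
Iteration 3: no outgoing edges from {n19}; recursion stops.
Total rows emitted: 6.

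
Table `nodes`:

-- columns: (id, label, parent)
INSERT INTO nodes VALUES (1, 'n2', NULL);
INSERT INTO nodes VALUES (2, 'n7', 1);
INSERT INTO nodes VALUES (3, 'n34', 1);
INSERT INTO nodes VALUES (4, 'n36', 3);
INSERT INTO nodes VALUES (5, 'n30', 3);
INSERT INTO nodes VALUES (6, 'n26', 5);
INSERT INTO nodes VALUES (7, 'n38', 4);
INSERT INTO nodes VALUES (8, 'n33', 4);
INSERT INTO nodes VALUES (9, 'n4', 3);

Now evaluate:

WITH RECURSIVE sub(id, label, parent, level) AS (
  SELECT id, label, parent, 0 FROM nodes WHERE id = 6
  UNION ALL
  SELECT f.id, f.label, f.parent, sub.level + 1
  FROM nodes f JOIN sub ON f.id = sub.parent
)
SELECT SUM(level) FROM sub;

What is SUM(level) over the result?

6

Base: id=6 (n26), parent=5, level 0.
Iteration 1: join on id=5 -> n30 (id 5, parent=3, level 1).
Iteration 2: join on id=3 -> n34 (id 3, parent=1, level 2).
Iteration 3: join on id=1 -> n2 (id 1, parent=NULL, level 3).
Iteration 4: parent is NULL; no match; recursion stops.
SUM(level) = 0 + 1 + 2 + 3 = 6.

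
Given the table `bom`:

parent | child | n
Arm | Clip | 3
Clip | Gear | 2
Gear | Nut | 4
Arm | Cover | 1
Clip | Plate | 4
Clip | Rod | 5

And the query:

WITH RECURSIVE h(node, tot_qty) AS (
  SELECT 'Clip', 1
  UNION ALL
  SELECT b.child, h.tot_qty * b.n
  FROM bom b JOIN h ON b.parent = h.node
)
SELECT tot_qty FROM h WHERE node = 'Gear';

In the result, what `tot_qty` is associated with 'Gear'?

2

Base: (Clip, tot_qty=1).
Iteration 1: components of {Clip} -> Gear = 1*2 = 2, Plate = 1*4 = 4, Rod = 1*5 = 5.
Iteration 2: components of {Gear,Plate,Rod} -> Nut = 2*4 = 8.
Iteration 3: no further components; recursion stops.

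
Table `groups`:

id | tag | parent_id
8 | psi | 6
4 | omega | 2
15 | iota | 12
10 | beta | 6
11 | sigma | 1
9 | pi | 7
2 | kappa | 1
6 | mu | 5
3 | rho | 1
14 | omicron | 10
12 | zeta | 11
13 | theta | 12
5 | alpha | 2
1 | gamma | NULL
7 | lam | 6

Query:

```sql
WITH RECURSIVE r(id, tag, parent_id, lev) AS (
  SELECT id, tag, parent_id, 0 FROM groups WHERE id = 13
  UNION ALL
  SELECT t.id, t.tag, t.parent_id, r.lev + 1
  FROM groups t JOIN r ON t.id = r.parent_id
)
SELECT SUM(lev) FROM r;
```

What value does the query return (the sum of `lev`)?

6

Base: id=13 (theta), parent_id=12, lev 0.
Iteration 1: join on id=12 -> zeta (id 12, parent_id=11, lev 1).
Iteration 2: join on id=11 -> sigma (id 11, parent_id=1, lev 2).
Iteration 3: join on id=1 -> gamma (id 1, parent_id=NULL, lev 3).
Iteration 4: parent_id is NULL; no match; recursion stops.
SUM(lev) = 0 + 1 + 2 + 3 = 6.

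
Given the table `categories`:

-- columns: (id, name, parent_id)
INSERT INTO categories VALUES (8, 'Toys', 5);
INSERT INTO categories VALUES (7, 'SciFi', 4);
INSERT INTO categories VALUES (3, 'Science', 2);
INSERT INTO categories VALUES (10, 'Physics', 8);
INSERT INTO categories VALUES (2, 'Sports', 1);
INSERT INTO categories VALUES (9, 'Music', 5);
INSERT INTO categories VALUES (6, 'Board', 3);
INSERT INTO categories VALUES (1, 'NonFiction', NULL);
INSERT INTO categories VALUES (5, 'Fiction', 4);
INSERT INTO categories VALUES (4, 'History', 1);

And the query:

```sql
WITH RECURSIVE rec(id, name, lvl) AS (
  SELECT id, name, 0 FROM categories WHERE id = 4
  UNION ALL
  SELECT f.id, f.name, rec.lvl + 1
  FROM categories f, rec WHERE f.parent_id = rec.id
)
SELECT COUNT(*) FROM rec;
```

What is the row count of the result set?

Base: id=4 (History) at lvl 0.
Iteration 1: rows with parent_id in {4} -> Fiction (id 5, lvl 1), SciFi (id 7, lvl 1).
Iteration 2: rows with parent_id in {5,7} -> Toys (id 8, lvl 2), Music (id 9, lvl 2).
Iteration 3: rows with parent_id in {8,9} -> Physics (id 10, lvl 3).
Iteration 4: no rows with parent_id in {10}; recursion stops.
Total rows emitted: 6.

6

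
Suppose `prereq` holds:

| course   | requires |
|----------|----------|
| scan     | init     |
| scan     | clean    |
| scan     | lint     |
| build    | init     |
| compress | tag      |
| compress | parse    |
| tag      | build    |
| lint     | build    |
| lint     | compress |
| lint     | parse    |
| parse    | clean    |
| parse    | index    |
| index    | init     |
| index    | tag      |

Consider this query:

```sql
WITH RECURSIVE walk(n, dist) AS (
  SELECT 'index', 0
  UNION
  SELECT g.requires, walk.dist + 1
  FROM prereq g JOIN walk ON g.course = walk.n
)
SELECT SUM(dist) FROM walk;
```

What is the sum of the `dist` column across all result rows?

7

Base: (index, dist=0).
Iteration 1: edges from {index} -> (init, dist=1), (tag, dist=1).
Iteration 2: edges from {init,tag} -> (build, dist=2).
Iteration 3: edges from {build} -> (init, dist=3).
Iteration 4: no outgoing edges from {init}; recursion stops.
SUM(dist) = 0 + 1 + 1 + 2 + 3 = 7.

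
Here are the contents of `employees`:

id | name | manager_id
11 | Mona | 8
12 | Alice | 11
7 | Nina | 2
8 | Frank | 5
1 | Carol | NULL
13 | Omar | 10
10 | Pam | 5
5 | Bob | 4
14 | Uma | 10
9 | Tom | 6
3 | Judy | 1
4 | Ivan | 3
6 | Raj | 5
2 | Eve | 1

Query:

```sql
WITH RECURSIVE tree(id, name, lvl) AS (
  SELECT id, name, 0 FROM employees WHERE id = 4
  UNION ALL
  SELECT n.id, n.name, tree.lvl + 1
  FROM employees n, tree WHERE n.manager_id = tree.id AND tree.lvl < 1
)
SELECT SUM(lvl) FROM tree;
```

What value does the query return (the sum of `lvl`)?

1

Base: id=4 (Ivan) at lvl 0.
Iteration 1: rows with manager_id in {4} -> Bob (id 5, lvl 1).
Iteration 2: lvl < 1 fails for all current rows; recursion stops.
SUM(lvl) = 0 + 1 = 1.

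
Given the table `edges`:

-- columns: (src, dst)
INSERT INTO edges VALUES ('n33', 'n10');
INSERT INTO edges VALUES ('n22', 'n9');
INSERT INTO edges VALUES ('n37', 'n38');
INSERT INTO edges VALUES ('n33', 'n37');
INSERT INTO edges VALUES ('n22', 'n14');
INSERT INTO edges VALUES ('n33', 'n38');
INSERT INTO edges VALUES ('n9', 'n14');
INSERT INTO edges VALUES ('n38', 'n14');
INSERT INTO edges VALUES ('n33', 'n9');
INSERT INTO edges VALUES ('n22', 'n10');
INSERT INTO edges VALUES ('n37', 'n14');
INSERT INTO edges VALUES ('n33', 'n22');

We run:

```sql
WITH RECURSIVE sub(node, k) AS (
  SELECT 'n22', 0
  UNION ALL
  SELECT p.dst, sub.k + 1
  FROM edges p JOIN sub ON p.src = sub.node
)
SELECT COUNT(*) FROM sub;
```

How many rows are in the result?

5

Base: (n22, k=0).
Iteration 1: edges from {n22} -> (n10, k=1), (n14, k=1), (n9, k=1).
Iteration 2: edges from {n10,n14,n9} -> (n14, k=2).
Iteration 3: no outgoing edges from {n14}; recursion stops.
Total rows emitted: 5.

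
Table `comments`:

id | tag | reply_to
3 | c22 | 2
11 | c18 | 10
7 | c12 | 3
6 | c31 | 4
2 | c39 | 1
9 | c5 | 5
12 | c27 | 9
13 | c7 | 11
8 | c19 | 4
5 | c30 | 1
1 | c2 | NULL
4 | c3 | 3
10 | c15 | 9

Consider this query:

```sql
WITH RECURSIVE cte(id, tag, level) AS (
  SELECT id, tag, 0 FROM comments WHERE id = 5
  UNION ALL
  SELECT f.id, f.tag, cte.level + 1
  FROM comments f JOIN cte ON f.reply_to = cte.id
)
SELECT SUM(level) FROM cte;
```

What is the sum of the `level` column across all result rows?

12

Base: id=5 (c30) at level 0.
Iteration 1: rows with reply_to in {5} -> c5 (id 9, level 1).
Iteration 2: rows with reply_to in {9} -> c15 (id 10, level 2), c27 (id 12, level 2).
Iteration 3: rows with reply_to in {10,12} -> c18 (id 11, level 3).
Iteration 4: rows with reply_to in {11} -> c7 (id 13, level 4).
Iteration 5: no rows with reply_to in {13}; recursion stops.
SUM(level) = 0 + 1 + 2 + 2 + 3 + 4 = 12.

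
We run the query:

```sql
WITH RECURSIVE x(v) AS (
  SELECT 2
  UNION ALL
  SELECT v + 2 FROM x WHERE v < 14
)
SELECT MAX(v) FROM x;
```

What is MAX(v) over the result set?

Base: v=2.
Iteration 1: 2 < 14 holds -> v = 2 + 2 = 4.
Iteration 2: 4 < 14 holds -> v = 4 + 2 = 6.
Iteration 3: 6 < 14 holds -> v = 6 + 2 = 8.
Iteration 4: 8 < 14 holds -> v = 8 + 2 = 10.
Iteration 5: 10 < 14 holds -> v = 10 + 2 = 12.
Iteration 6: 12 < 14 holds -> v = 12 + 2 = 14.
Iteration 7: 14 < 14 fails; recursion stops.
v values: 2, 4, 6, 8, 10, 12, 14; the maximum is 14.

14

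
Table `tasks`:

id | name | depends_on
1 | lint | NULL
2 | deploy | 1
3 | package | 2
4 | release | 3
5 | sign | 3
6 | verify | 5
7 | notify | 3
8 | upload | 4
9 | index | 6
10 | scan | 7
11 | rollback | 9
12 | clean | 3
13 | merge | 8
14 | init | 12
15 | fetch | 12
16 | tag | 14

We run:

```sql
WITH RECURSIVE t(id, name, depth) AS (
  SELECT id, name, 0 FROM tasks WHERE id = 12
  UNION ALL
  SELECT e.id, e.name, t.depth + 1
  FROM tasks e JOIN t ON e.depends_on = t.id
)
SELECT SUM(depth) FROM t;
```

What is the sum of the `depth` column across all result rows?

Base: id=12 (clean) at depth 0.
Iteration 1: rows with depends_on in {12} -> init (id 14, depth 1), fetch (id 15, depth 1).
Iteration 2: rows with depends_on in {14,15} -> tag (id 16, depth 2).
Iteration 3: no rows with depends_on in {16}; recursion stops.
SUM(depth) = 0 + 1 + 1 + 2 = 4.

4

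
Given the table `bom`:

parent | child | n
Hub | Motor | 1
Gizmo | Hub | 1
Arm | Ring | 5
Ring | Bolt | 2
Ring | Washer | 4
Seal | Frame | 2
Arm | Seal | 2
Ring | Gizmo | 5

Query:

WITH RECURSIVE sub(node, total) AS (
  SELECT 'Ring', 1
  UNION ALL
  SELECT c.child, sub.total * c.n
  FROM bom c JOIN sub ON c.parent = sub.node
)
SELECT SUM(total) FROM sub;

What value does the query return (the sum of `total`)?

Base: (Ring, total=1).
Iteration 1: components of {Ring} -> Bolt = 1*2 = 2, Gizmo = 1*5 = 5, Washer = 1*4 = 4.
Iteration 2: components of {Bolt,Gizmo,Washer} -> Hub = 5*1 = 5.
Iteration 3: components of {Hub} -> Motor = 5*1 = 5.
Iteration 4: no further components; recursion stops.
SUM(total) = 1 + 4 + 5 + 2 + 5 + 5 = 22.

22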